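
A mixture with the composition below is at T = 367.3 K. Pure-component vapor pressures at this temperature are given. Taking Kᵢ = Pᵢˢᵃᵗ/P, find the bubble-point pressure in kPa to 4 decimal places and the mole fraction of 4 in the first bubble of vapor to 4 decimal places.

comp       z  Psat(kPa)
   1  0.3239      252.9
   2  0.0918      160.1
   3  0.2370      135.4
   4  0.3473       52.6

At the bubble point ψ → 0, so ΣzᵢKᵢ = 1 with Kᵢ = Pᵢˢᵃᵗ/P ⇒ P = ΣzᵢPᵢˢᵃᵗ.
P = 0.3239·252.9 + 0.0918·160.1 + 0.2370·135.4 + 0.3473·52.6 = 146.9693 kPa
yᵢ = zᵢPᵢˢᵃᵗ/P ⇒ y_4 = 0.3473·52.6/146.9693 = 0.1243

Pbub = 146.9693 kPa, y_4 = 0.1243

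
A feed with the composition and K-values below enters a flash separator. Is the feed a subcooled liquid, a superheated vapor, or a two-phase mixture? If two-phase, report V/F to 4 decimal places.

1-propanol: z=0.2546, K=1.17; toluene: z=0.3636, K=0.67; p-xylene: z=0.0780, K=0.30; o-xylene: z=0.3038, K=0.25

ΣzᵢKᵢ = 0.6408; Σzᵢ/Kᵢ = 2.2355.
Since ΣzᵢKᵢ < 1 the mixture is below its bubble point — single liquid phase.

subcooled liquid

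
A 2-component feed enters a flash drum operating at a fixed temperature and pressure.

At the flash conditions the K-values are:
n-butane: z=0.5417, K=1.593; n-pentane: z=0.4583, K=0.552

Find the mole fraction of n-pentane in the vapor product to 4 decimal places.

Let ψ = V/F and solve Σ zᵢ(Kᵢ−1)/(1+ψ(Kᵢ−1)) = 0.
g(0) = ΣzᵢKᵢ − 1 = 0.1159 and g(1) = 1 − Σzᵢ/Kᵢ = -0.1703, so a root lies in (0, 1).
Newton–Raphson from ψ = 0.5:
  ψ = 0.5000: g = -0.01682, g' = -0.2661 → ψ = 0.4368
  ψ = 0.4368: g = -0.00013, g' = -0.2624 → ψ = 0.4363
Converged at ψ = 0.4363.
Compositions from xᵢ = zᵢ/(1+ψ(Kᵢ−1)), yᵢ = Kᵢxᵢ:
  n-butane: x = 0.4304, y = 0.6856
  n-pentane: x = 0.5696, y = 0.3144

y_n-pentane = 0.3144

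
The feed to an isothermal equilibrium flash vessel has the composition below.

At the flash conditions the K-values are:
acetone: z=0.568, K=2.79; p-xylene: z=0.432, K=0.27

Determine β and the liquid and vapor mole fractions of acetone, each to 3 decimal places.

Let β = V/F and solve Σ zᵢ(Kᵢ−1)/(1+β(Kᵢ−1)) = 0.
g(0) = ΣzᵢKᵢ − 1 = 0.701 and g(1) = 1 − Σzᵢ/Kᵢ = -0.804, so a root lies in (0, 1).
Binary case is linear: z₁(K₁−1)(1+β(K₂−1)) + z₂(K₂−1)(1+β(K₁−1)) = 0
⇒ β = [z₁(K₁−1)+z₂(K₂−1)] / [−(K₁−1)(K₂−1)] = 0.7014/1.3067 = 0.537
Compositions from xᵢ = zᵢ/(1+β(Kᵢ−1)), yᵢ = Kᵢxᵢ:
  acetone: x = 0.290, y = 0.808
  p-xylene: x = 0.710, y = 0.192

β = 0.537, x_acetone = 0.290, y_acetone = 0.808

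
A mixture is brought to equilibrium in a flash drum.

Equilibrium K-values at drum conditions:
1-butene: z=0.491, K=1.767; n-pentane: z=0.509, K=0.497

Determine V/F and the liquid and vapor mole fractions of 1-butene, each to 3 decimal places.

V/F = 0.313, x_1-butene = 0.396, y_1-butene = 0.700

Material balance + equilibrium reduce to Σ zᵢ(Kᵢ−1)/(1+V/F(Kᵢ−1)) = 0.
Feasibility: ΣzᵢKᵢ = 1.121, Σzᵢ/Kᵢ = 1.302 — both > 1, two phases present.
Newton iteration, V/F⁰ = 0.34:
  V/F = 0.340: g = -0.0101, g' = -0.369 → V/F = 0.313
Converged at V/F = 0.313.
Compositions from xᵢ = zᵢ/(1+V/F(Kᵢ−1)), yᵢ = Kᵢxᵢ:
  1-butene: x = 0.396, y = 0.700
  n-pentane: x = 0.604, y = 0.300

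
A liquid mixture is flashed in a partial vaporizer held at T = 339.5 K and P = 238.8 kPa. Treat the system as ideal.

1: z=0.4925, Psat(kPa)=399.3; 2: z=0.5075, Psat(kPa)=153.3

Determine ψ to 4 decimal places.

ψ = 0.6205

Raoult's law: Kᵢ = Pᵢˢᵃᵗ/P = Pᵢˢᵃᵗ/238.8.
  K_1 = 399.3/238.8 = 1.672111, K_2 = 153.3/238.8 = 0.641960
Rachford–Rice: g(ψ) = Σ zᵢ(Kᵢ−1)/(1+ψ(Kᵢ−1)) = 0.
Feasibility: ΣzᵢKᵢ = 1.1493, Σzᵢ/Kᵢ = 1.0851 — both > 1, two phases present.
Binary case is linear: z₁(K₁−1)(1+ψ(K₂−1)) + z₂(K₂−1)(1+ψ(K₁−1)) = 0
⇒ ψ = [z₁(K₁−1)+z₂(K₂−1)] / [−(K₁−1)(K₂−1)] = 0.14931/0.24064 = 0.6205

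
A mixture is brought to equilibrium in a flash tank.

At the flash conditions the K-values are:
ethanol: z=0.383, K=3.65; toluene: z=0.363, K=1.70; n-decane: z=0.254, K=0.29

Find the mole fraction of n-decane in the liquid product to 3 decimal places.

Rachford–Rice: g(V/F) = Σ zᵢ(Kᵢ−1)/(1+V/F(Kᵢ−1)) = 0.
Feasibility: ΣzᵢKᵢ = 2.089, Σzᵢ/Kᵢ = 1.194 — both > 1, two phases present.
Iterate (Newton) starting at V/F = 0.5:
  V/F = 0.500: g = 0.3452, g' = -0.903 → V/F = 0.882
  V/F = 0.882: g = -0.0216, g' = -1.227 → V/F = 0.865
  V/F = 0.865: g = -0.0005, g' = -1.176 → V/F = 0.864
Converged at V/F = 0.864.
Compositions from xᵢ = zᵢ/(1+V/F(Kᵢ−1)), yᵢ = Kᵢxᵢ:
  ethanol: x = 0.116, y = 0.425
  toluene: x = 0.226, y = 0.384
  n-decane: x = 0.657, y = 0.191

x_n-decane = 0.657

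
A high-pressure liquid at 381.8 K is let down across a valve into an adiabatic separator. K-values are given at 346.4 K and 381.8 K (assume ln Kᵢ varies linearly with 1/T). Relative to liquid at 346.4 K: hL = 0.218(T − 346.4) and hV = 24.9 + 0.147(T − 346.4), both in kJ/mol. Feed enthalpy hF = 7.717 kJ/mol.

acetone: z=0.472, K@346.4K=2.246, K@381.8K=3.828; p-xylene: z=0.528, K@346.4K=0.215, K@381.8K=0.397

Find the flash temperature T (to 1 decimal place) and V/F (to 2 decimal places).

T = 352.3 K, V/F = 0.26

Adiabatic flash: solve Rachford–Rice at each trial T, then check hF = ψ·hV(T) + (1−ψ)·hL(T).
  T = 346.4 K: K = (2.246, 0.215), RR gives ψ = 0.178, H_out = 4.420 kJ/mol
  T = 381.8 K: K = (3.828, 0.397), RR gives ψ = 0.596, H_out = 21.061 kJ/mol
  T = 364.1 K: K = (2.970, 0.297), RR gives ψ = 0.403, H_out = 13.387 kJ/mol
  T = 355.2 K: K = (2.590, 0.253), RR gives ψ = 0.300, H_out = 9.201 kJ/mol
  T = 350.8 K: K = (2.414, 0.234), RR gives ψ = 0.242, H_out = 6.921 kJ/mol
  T = 353.0 K: K = (2.501, 0.243), RR gives ψ = 0.272, H_out = 8.084 kJ/mol
Linear interpolation between T = 350.8 (H_out = 6.921) and T = 353.0 (H_out = 8.084) on hF = 7.717 gives T ≈ 352.3 K, at which ψ = 0.26.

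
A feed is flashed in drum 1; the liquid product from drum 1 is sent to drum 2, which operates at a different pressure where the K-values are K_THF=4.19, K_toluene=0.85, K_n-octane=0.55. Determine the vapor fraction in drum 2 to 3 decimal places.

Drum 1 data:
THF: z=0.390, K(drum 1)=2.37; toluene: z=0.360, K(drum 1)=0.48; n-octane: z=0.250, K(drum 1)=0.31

V/F (drum 2) = 0.789

Drum 1:
Let ψ₁ = V/F and solve Σ zᵢ(Kᵢ−1)/(1+ψ₁(Kᵢ−1)) = 0.
g(0) = ΣzᵢKᵢ − 1 = 0.175 and g(1) = 1 − Σzᵢ/Kᵢ = -0.721, so a root lies in (0, 1).
Newton iteration, ψ₁⁰ = 0.54:
  ψ₁ = 0.540: g = -0.2281, g' = -0.732 → ψ₁ = 0.229
  ψ₁ = 0.229: g = -0.0103, g' = -0.718 → ψ₁ = 0.214
Converged at ψ₁ = 0.214.
Drum-1 compositions:
  THF: x = 0.302, y = 0.715
  toluene: x = 0.405, y = 0.194
  n-octane: x = 0.293, y = 0.091
Drum-2 feed = drum-1 liquid: z₂ = (0.3015, 0.4051, 0.2934).
Drum 2:
Newton–Raphson from ψ₂ = 0.64:
  ψ₂ = 0.640: g = 0.0636, g' = -0.460 → ψ₂ = 0.778
  ψ₂ = 0.778: g = 0.0042, g' = -0.405 → ψ₂ = 0.789
Converged at ψ₂ = 0.789.
  THF: x = 0.086, y = 0.359
  toluene: x = 0.459, y = 0.391
  n-octane: x = 0.455, y = 0.250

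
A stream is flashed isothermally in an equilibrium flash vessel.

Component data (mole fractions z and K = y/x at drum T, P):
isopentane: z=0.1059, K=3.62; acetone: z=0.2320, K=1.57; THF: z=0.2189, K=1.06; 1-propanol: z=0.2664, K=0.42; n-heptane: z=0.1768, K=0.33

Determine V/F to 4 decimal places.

V/F = 0.2037

Rachford–Rice: g(V/F) = Σ zᵢ(Kᵢ−1)/(1+V/F(Kᵢ−1)) = 0.
Feasibility: ΣzᵢKᵢ = 1.1499, Σzᵢ/Kᵢ = 1.5536 — both > 1, two phases present.
Newton iteration, V/F⁰ = 0.5:
  V/F = 0.5000: g = -0.15998, g' = -0.5399 → V/F = 0.2037
Converged at V/F = 0.2037.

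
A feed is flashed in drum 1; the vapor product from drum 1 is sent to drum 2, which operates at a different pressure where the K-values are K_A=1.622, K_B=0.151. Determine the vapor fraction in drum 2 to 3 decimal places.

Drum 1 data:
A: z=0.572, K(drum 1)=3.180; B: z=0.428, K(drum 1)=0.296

V/F (drum 2) = 0.555

Drum 1:
Rachford–Rice: g(ψ₁) = Σ zᵢ(Kᵢ−1)/(1+ψ₁(Kᵢ−1)) = 0.
Feasibility: ΣzᵢKᵢ = 1.946, Σzᵢ/Kᵢ = 1.626 — both > 1, two phases present.
Iterate (Newton) starting at ψ₁ = 0.5:
  ψ₁ = 0.500: g = 0.1316, g' = -1.127 → ψ₁ = 0.617
  ψ₁ = 0.617: g = -0.0007, g' = -1.157 → ψ₁ = 0.616
Converged at ψ₁ = 0.616.
Drum-1 compositions:
  A: x = 0.244, y = 0.776
  B: x = 0.756, y = 0.224
Drum-2 feed = drum-1 vapor: z₂ = (0.7763, 0.2237).
Drum 2:
Material balance + equilibrium reduce to Σ zᵢ(Kᵢ−1)/(1+ψ₂(Kᵢ−1)) = 0.
g(0) = ΣzᵢKᵢ − 1 = 0.293 and g(1) = 1 − Σzᵢ/Kᵢ = -0.960, so a root lies in (0, 1).
Binary case is linear: z₁(K₁−1)(1+ψ₂(K₂−1)) + z₂(K₂−1)(1+ψ₂(K₁−1)) = 0
⇒ ψ₂ = [z₁(K₁−1)+z₂(K₂−1)] / [−(K₁−1)(K₂−1)] = 0.2929/0.5281 = 0.555
  A: x = 0.577, y = 0.936
  B: x = 0.423, y = 0.064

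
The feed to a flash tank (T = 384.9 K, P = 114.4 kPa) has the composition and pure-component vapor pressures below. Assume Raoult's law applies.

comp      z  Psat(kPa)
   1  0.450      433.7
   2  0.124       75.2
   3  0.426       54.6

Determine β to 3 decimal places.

Raoult's law: Kᵢ = Pᵢˢᵃᵗ/P = Pᵢˢᵃᵗ/114.4.
  K_1 = 433.7/114.4 = 3.79108, K_2 = 75.2/114.4 = 0.65734, K_3 = 54.6/114.4 = 0.47727
Rachford–Rice: g(β) = Σ zᵢ(Kᵢ−1)/(1+β(Kᵢ−1)) = 0.
g(0) = ΣzᵢKᵢ − 1 = 0.991 and g(1) = 1 − Σzᵢ/Kᵢ = -0.200, so a root lies in (0, 1).
Newton–Raphson from β = 0.57:
  β = 0.570: g = 0.1148, g' = -0.781 → β = 0.717
  β = 0.717: g = 0.0060, g' = -0.713 → β = 0.725
Converged at β = 0.725.

β = 0.725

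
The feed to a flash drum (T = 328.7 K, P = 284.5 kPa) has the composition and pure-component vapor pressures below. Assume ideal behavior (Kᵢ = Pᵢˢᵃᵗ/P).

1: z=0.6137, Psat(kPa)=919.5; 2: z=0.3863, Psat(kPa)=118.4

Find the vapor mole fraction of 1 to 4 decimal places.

y_1 = 0.6701

Raoult's law: Kᵢ = Pᵢˢᵃᵗ/P = Pᵢˢᵃᵗ/284.5.
  K_1 = 919.5/284.5 = 3.231986, K_2 = 118.4/284.5 = 0.416169
Binary case is linear: z₁(K₁−1)(1+β(K₂−1)) + z₂(K₂−1)(1+β(K₁−1)) = 0
⇒ β = [z₁(K₁−1)+z₂(K₂−1)] / [−(K₁−1)(K₂−1)] = 1.14424/1.30310 = 0.8781
Compositions from xᵢ = zᵢ/(1+β(Kᵢ−1)), yᵢ = Kᵢxᵢ:
  1: x = 0.2073, y = 0.6701
  2: x = 0.7927, y = 0.3299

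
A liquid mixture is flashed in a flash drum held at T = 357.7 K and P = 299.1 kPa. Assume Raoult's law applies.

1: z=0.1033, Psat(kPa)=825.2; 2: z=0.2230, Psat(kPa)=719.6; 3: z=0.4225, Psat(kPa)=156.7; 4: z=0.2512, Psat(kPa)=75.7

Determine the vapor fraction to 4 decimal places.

ψ = 0.1186

Raoult's law: Kᵢ = Pᵢˢᵃᵗ/P = Pᵢˢᵃᵗ/299.1.
  K_1 = 825.2/299.1 = 2.758943, K_2 = 719.6/299.1 = 2.405884, K_3 = 156.7/299.1 = 0.523905, K_4 = 75.7/299.1 = 0.253093
Let ψ = V/F and solve Σ zᵢ(Kᵢ−1)/(1+ψ(Kᵢ−1)) = 0.
Feasibility: ΣzᵢKᵢ = 1.1064, Σzᵢ/Kᵢ = 1.9291 — both > 1, two phases present.
Newton–Raphson from ψ = 0.5:
  ψ = 0.5000: g = -0.28267, g' = -0.7644 → ψ = 0.1302
  ψ = 0.1302: g = -0.00943, g' = -0.8073 → ψ = 0.1185
  ψ = 0.1185: g = 0.00007, g' = -0.8189 → ψ = 0.1186
Converged at ψ = 0.1186.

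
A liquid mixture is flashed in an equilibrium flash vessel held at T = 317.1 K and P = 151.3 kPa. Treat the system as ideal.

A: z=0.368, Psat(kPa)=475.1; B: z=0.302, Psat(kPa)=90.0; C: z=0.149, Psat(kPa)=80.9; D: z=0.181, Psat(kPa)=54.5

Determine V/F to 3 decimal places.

Raoult's law: Kᵢ = Pᵢˢᵃᵗ/P = Pᵢˢᵃᵗ/151.3.
  K_A = 475.1/151.3 = 3.14012, K_B = 90.0/151.3 = 0.59484, K_C = 80.9/151.3 = 0.53470, K_D = 54.5/151.3 = 0.36021
Material balance + equilibrium reduce to Σ zᵢ(Kᵢ−1)/(1+V/F(Kᵢ−1)) = 0.
Check two-phase: ΣzᵢKᵢ = 1.480 > 1 and Σzᵢ/Kᵢ = 1.406 > 1, so g(0) = 0.480 > 0 and g(1) = -0.406 < 0.
Iterate (Newton) starting at V/F = 0.52:
  V/F = 0.520: g = -0.0473, g' = -0.680 → V/F = 0.450
  V/F = 0.450: g = 0.0009, g' = -0.709 → V/F = 0.452
Converged at V/F = 0.452.

V/F = 0.452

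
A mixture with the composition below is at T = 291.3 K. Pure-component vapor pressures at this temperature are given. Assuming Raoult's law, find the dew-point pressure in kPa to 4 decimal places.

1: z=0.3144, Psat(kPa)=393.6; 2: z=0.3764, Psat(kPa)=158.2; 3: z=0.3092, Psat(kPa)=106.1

At the dew point ψ → 1, so Σzᵢ/Kᵢ = 1 with Kᵢ = Pᵢˢᵃᵗ/P ⇒ 1/P = Σzᵢ/Pᵢˢᵃᵗ.
1/P = 0.3144/393.6 + 0.3764/158.2 + 0.3092/106.1 = 0.0060923 ⇒ P = 164.1422 kPa

Pdew = 164.1422 kPa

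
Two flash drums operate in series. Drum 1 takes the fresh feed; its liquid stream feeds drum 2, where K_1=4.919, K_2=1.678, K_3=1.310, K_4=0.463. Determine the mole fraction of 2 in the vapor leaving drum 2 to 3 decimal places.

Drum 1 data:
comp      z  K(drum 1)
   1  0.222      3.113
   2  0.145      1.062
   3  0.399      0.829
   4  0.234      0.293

y_2 (drum 2) = 0.154

Drum 1:
Let ψ₁ = V/F and solve Σ zᵢ(Kᵢ−1)/(1+ψ₁(Kᵢ−1)) = 0.
Check two-phase: ΣzᵢKᵢ = 1.244 > 1 and Σzᵢ/Kᵢ = 1.488 > 1, so g(0) = 0.244 > 0 and g(1) = -0.488 < 0.
Newton iteration, ψ₁⁰ = 0.5:
  ψ₁ = 0.500: g = -0.0937, g' = -0.529 → ψ₁ = 0.323
  ψ₁ = 0.323: g = 0.0011, g' = -0.560 → ψ₁ = 0.325
Converged at ψ₁ = 0.325.
Drum-1 compositions:
  1: x = 0.132, y = 0.410
  2: x = 0.142, y = 0.151
  3: x = 0.422, y = 0.350
  4: x = 0.304, y = 0.089
Drum-2 feed = drum-1 liquid: z₂ = (0.1317, 0.1421, 0.4225, 0.3037).
Drum 2:
Material balance + equilibrium reduce to Σ zᵢ(Kᵢ−1)/(1+ψ₂(Kᵢ−1)) = 0.
g(0) = ΣzᵢKᵢ − 1 = 0.580 and g(1) = 1 − Σzᵢ/Kᵢ = -0.090, so a root lies in (0, 1).
Newton–Raphson from ψ₂ = 0.5:
  ψ₂ = 0.500: g = 0.1367, g' = -0.461 → ψ₂ = 0.796
  ψ₂ = 0.796: g = 0.0079, g' = -0.440 → ψ₂ = 0.814
Converged at ψ₂ = 0.814.
  1: x = 0.031, y = 0.155
  2: x = 0.092, y = 0.154
  3: x = 0.337, y = 0.442
  4: x = 0.540, y = 0.250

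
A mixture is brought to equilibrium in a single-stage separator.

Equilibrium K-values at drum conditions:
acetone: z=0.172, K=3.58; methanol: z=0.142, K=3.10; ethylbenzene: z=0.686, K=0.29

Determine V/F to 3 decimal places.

V/F = 0.151

Newton iteration, V/F⁰ = 0.45:
  V/F = 0.450: g = -0.3571, g' = -1.157 → V/F = 0.142
  V/F = 0.142: g = 0.0135, g' = -1.414 → V/F = 0.151
Converged at V/F = 0.151.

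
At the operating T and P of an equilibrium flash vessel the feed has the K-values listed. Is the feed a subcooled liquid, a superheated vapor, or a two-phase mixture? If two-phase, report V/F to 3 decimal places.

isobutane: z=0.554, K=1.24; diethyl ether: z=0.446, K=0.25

subcooled liquid

ΣzᵢKᵢ = 0.798; Σzᵢ/Kᵢ = 2.231.
Since ΣzᵢKᵢ < 1 the mixture is below its bubble point — single liquid phase.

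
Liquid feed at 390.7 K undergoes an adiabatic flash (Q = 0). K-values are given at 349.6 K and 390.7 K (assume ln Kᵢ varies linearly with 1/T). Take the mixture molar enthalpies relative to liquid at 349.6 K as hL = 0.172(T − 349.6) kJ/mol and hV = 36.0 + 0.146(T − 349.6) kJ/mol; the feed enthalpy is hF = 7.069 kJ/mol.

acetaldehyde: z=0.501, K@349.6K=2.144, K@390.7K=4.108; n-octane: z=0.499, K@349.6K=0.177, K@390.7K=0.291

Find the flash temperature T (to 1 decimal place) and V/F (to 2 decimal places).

T = 350.8 K, V/F = 0.19

Adiabatic flash: solve Rachford–Rice at each trial T, then check hF = ψ·hV(T) + (1−ψ)·hL(T).
  T = 349.6 K: K = (2.144, 0.177), RR gives ψ = 0.173, H_out = 6.212 kJ/mol
  T = 390.7 K: K = (4.108, 0.291), RR gives ψ = 0.546, H_out = 26.144 kJ/mol
  T = 370.1 K: K = (3.019, 0.230), RR gives ψ = 0.404, H_out = 17.838 kJ/mol
  T = 359.9 K: K = (2.559, 0.203), RR gives ψ = 0.308, H_out = 12.785 kJ/mol
  T = 354.8 K: K = (2.347, 0.190), RR gives ψ = 0.248, H_out = 9.786 kJ/mol
  T = 352.2 K: K = (2.244, 0.183), RR gives ψ = 0.212, H_out = 8.077 kJ/mol
  T = 350.9 K: K = (2.194, 0.180), RR gives ψ = 0.193, H_out = 7.166 kJ/mol
Linear interpolation between T = 349.6 (H_out = 6.212) and T = 350.9 (H_out = 7.166) on hF = 7.069 gives T ≈ 350.8 K, at which ψ = 0.19.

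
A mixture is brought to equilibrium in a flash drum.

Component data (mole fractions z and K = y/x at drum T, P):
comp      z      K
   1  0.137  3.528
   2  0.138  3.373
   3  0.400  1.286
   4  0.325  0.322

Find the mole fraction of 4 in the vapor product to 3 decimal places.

y_4 = 0.176

Rachford–Rice: g(β) = Σ zᵢ(Kᵢ−1)/(1+β(Kᵢ−1)) = 0.
Check two-phase: ΣzᵢKᵢ = 1.568 > 1 and Σzᵢ/Kᵢ = 1.400 > 1, so g(0) = 0.568 > 0 and g(1) = -0.400 < 0.
Newton–Raphson from β = 0.5:
  β = 0.500: g = 0.0695, g' = -0.700 → β = 0.599
  β = 0.599: g = -0.0005, g' = -0.719 → β = 0.598
Converged at β = 0.598.
Compositions from xᵢ = zᵢ/(1+β(Kᵢ−1)), yᵢ = Kᵢxᵢ:
  1: x = 0.055, y = 0.192
  2: x = 0.057, y = 0.192
  3: x = 0.342, y = 0.439
  4: x = 0.547, y = 0.176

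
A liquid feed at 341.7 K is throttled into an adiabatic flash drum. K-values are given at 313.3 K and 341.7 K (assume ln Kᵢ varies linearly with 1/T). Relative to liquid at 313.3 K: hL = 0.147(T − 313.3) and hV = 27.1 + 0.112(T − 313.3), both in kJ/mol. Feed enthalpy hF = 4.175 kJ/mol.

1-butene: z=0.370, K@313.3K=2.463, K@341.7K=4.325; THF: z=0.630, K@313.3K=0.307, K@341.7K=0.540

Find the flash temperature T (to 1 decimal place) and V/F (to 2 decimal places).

T = 315.3 K, V/F = 0.14

Adiabatic flash: solve Rachford–Rice at each trial T, then check hF = ψ·hV(T) + (1−ψ)·hL(T).
  T = 313.3 K: K = (2.463, 0.307), RR gives ψ = 0.103, H_out = 2.799 kJ/mol
  T = 341.7 K: K = (4.325, 0.540), RR gives ψ = 0.615, H_out = 20.227 kJ/mol
  T = 327.5 K: K = (3.304, 0.412), RR gives ψ = 0.356, H_out = 11.558 kJ/mol
  T = 320.4 K: K = (2.862, 0.357), RR gives ψ = 0.237, H_out = 7.407 kJ/mol
  T = 316.9 K: K = (2.660, 0.332), RR gives ψ = 0.174, H_out = 5.225 kJ/mol
  T = 315.1 K: K = (2.560, 0.319), RR gives ψ = 0.140, H_out = 4.040 kJ/mol
Linear interpolation between T = 315.1 (H_out = 4.040) and T = 316.9 (H_out = 5.225) on hF = 4.175 gives T ≈ 315.3 K, at which ψ = 0.14.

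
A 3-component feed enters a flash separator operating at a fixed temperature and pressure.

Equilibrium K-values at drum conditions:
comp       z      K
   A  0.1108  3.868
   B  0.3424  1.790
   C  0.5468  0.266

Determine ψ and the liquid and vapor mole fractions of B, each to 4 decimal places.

ψ = 0.1633, x_B = 0.3033, y_B = 0.5429

Iterate (Newton) starting at ψ = 0.5:
  ψ = 0.5000: g = -0.30959, g' = -0.9989 → ψ = 0.1901
  ψ = 0.1901: g = -0.02557, g' = -0.9412 → ψ = 0.1629
  ψ = 0.1629: g = 0.00039, g' = -0.9712 → ψ = 0.1633
Converged at ψ = 0.1633.
Compositions from xᵢ = zᵢ/(1+ψ(Kᵢ−1)), yᵢ = Kᵢxᵢ:
  A: x = 0.0755, y = 0.2919
  B: x = 0.3033, y = 0.5429
  C: x = 0.6213, y = 0.1653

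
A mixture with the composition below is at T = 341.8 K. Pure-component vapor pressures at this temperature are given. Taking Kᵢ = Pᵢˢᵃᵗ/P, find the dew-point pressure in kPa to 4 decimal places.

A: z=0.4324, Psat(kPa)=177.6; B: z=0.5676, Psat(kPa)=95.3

At the dew point ψ → 1, so Σzᵢ/Kᵢ = 1 with Kᵢ = Pᵢˢᵃᵗ/P ⇒ 1/P = Σzᵢ/Pᵢˢᵃᵗ.
1/P = 0.4324/177.6 + 0.5676/95.3 = 0.0083906 ⇒ P = 119.1808 kPa

Pdew = 119.1808 kPa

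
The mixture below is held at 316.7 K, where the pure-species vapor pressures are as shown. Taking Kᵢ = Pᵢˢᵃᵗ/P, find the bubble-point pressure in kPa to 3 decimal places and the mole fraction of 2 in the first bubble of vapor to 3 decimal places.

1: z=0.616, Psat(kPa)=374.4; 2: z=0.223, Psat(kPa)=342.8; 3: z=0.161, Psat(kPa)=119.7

Pbub = 326.346 kPa, y_2 = 0.234

At the bubble point ψ → 0, so ΣzᵢKᵢ = 1 with Kᵢ = Pᵢˢᵃᵗ/P ⇒ P = ΣzᵢPᵢˢᵃᵗ.
P = 0.616·374.4 + 0.223·342.8 + 0.161·119.7 = 326.346 kPa
yᵢ = zᵢPᵢˢᵃᵗ/P ⇒ y_2 = 0.223·342.8/326.346 = 0.234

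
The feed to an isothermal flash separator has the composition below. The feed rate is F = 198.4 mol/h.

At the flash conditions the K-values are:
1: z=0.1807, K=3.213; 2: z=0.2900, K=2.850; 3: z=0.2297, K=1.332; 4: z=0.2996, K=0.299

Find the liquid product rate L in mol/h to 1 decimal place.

L = 51.0 mol/h

Material balance + equilibrium reduce to Σ zᵢ(Kᵢ−1)/(1+ψ(Kᵢ−1)) = 0.
Feasibility: ΣzᵢKᵢ = 1.8026, Σzᵢ/Kᵢ = 1.3324 — both > 1, two phases present.
Newton–Raphson from ψ = 0.55:
  ψ = 0.5500: g = 0.16897, g' = -0.8319 → ψ = 0.7531
  ψ = 0.7531: g = -0.00975, g' = -0.9746 → ψ = 0.7431
  ψ = 0.7431: g = -0.00007, g' = -0.9603 → ψ = 0.7430
Converged at ψ = 0.7430.
Then V = ψ·F = 0.7430·198.4 = 147.4 mol/h and L = F − V = 51.0 mol/h.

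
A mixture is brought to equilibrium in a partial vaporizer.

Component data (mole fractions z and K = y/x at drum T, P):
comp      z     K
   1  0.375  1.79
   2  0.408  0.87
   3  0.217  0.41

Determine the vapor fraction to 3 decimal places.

ψ = 0.406

Rachford–Rice: g(ψ) = Σ zᵢ(Kᵢ−1)/(1+ψ(Kᵢ−1)) = 0.
Check two-phase: ΣzᵢKᵢ = 1.115 > 1 and Σzᵢ/Kᵢ = 1.208 > 1, so g(0) = 0.115 > 0 and g(1) = -0.208 < 0.
Newton iteration, ψ⁰ = 0.5:
  ψ = 0.500: g = -0.0260, g' = -0.280 → ψ = 0.407
  ψ = 0.407: g = -0.0004, g' = -0.273 → ψ = 0.406
Converged at ψ = 0.406.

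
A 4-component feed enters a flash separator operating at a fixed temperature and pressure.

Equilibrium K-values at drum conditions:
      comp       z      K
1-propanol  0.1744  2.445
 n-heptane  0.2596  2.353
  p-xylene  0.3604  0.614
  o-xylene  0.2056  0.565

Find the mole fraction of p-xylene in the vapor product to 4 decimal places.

y_p-xylene = 0.2979

Iterate (Newton) starting at ψ = 0.39:
  ψ = 0.3900: g = 0.11962, g' = -0.4834 → ψ = 0.6374
  ψ = 0.6374: g = 0.01150, g' = -0.4046 → ψ = 0.6659
  ψ = 0.6659: g = 0.00006, g' = -0.4005 → ψ = 0.6660
Converged at ψ = 0.6660.
Compositions from xᵢ = zᵢ/(1+ψ(Kᵢ−1)), yᵢ = Kᵢxᵢ:
  1-propanol: x = 0.0889, y = 0.2173
  n-heptane: x = 0.1366, y = 0.3213
  p-xylene: x = 0.4851, y = 0.2979
  o-xylene: x = 0.2895, y = 0.1635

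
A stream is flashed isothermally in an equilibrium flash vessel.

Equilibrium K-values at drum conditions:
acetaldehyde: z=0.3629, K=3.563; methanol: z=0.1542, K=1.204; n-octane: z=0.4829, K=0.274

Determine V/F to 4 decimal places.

Rachford–Rice: g(V/F) = Σ zᵢ(Kᵢ−1)/(1+V/F(Kᵢ−1)) = 0.
Feasibility: ΣzᵢKᵢ = 1.6110, Σzᵢ/Kᵢ = 1.9923 — both > 1, two phases present.
Newton–Raphson from V/F = 0.5:
  V/F = 0.5000: g = -0.11415, g' = -1.0905 → V/F = 0.3953
  V/F = 0.3953: g = -0.00060, g' = -1.0943 → V/F = 0.3948
Converged at V/F = 0.3948.

V/F = 0.3948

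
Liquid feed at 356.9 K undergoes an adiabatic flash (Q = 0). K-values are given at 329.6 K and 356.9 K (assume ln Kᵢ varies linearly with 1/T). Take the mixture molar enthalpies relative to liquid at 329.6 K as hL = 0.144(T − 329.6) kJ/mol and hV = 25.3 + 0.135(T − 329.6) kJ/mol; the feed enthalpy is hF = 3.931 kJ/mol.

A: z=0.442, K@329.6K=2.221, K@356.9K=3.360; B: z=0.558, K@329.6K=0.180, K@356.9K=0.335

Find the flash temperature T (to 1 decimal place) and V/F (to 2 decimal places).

T = 333.0 K, V/F = 0.14

Adiabatic flash: solve Rachford–Rice at each trial T, then check hF = ψ·hV(T) + (1−ψ)·hL(T).
  T = 329.6 K: K = (2.221, 0.180), RR gives ψ = 0.082, H_out = 2.075 kJ/mol
  T = 356.9 K: K = (3.360, 0.335), RR gives ψ = 0.428, H_out = 14.660 kJ/mol
  T = 343.2 K: K = (2.752, 0.248), RR gives ψ = 0.270, H_out = 8.746 kJ/mol
  T = 336.4 K: K = (2.478, 0.212), RR gives ψ = 0.183, H_out = 5.608 kJ/mol
  T = 333.0 K: K = (2.347, 0.196), RR gives ψ = 0.135, H_out = 3.907 kJ/mol
  T = 334.7 K: K = (2.412, 0.204), RR gives ψ = 0.160, H_out = 4.772 kJ/mol
Linear interpolation between T = 333.0 (H_out = 3.907) and T = 334.7 (H_out = 4.772) on hF = 3.931 gives T ≈ 333.0 K, at which ψ = 0.14.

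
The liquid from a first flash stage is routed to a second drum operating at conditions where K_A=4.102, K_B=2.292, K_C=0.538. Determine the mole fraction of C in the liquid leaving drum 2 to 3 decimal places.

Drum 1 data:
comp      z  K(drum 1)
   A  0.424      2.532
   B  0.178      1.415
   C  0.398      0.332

x_C (drum 2) = 0.827

Drum 1:
Rachford–Rice: g(ψ₁) = Σ zᵢ(Kᵢ−1)/(1+ψ₁(Kᵢ−1)) = 0.
g(0) = ΣzᵢKᵢ − 1 = 0.458 and g(1) = 1 − Σzᵢ/Kᵢ = -0.492, so a root lies in (0, 1).
Newton iteration, ψ₁⁰ = 0.5:
  ψ₁ = 0.500: g = 0.0298, g' = -0.741 → ψ₁ = 0.540
Converged at ψ₁ = 0.540.
Drum-1 compositions:
  A: x = 0.232, y = 0.588
  B: x = 0.145, y = 0.206
  C: x = 0.623, y = 0.207
Drum-2 feed = drum-1 liquid: z₂ = (0.2321, 0.1454, 0.6225).
Drum 2:
Iterate (Newton) starting at ψ₂ = 0.67:
  ψ₂ = 0.670: g = -0.0820, g' = -0.584 → ψ₂ = 0.530
  ψ₂ = 0.530: g = 0.0031, g' = -0.638 → ψ₂ = 0.535
Converged at ψ₂ = 0.535.
  A: x = 0.087, y = 0.358
  B: x = 0.086, y = 0.197
  C: x = 0.827, y = 0.445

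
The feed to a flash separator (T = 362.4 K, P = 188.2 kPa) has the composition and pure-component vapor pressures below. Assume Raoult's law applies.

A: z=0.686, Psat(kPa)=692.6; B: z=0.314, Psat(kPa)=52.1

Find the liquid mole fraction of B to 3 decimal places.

x_B = 0.788

Raoult's law: Kᵢ = Pᵢˢᵃᵗ/P = Pᵢˢᵃᵗ/188.2.
  K_A = 692.6/188.2 = 3.68013, K_B = 52.1/188.2 = 0.27683
Rachford–Rice: g(V/F) = Σ zᵢ(Kᵢ−1)/(1+V/F(Kᵢ−1)) = 0.
g(0) = ΣzᵢKᵢ − 1 = 1.611 and g(1) = 1 − Σzᵢ/Kᵢ = -0.321, so a root lies in (0, 1).
Binary case is linear: z₁(K₁−1)(1+V/F(K₂−1)) + z₂(K₂−1)(1+V/F(K₁−1)) = 0
⇒ V/F = [z₁(K₁−1)+z₂(K₂−1)] / [−(K₁−1)(K₂−1)] = 1.6115/1.9382 = 0.831
Compositions from xᵢ = zᵢ/(1+V/F(Kᵢ−1)), yᵢ = Kᵢxᵢ:
  A: x = 0.212, y = 0.782
  B: x = 0.788, y = 0.218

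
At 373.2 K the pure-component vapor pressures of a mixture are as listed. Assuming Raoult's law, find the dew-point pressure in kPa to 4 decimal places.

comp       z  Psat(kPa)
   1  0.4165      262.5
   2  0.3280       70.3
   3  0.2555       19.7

Pdew = 52.0239 kPa

At the dew point ψ → 1, so Σzᵢ/Kᵢ = 1 with Kᵢ = Pᵢˢᵃᵗ/P ⇒ 1/P = Σzᵢ/Pᵢˢᵃᵗ.
1/P = 0.4165/262.5 + 0.3280/70.3 + 0.2555/19.7 = 0.0192219 ⇒ P = 52.0239 kPa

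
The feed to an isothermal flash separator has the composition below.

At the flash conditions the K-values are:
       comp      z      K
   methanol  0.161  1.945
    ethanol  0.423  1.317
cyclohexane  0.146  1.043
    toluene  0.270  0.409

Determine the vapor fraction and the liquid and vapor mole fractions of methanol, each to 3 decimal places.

ψ = 0.496, x_methanol = 0.110, y_methanol = 0.213

Rachford–Rice: g(ψ) = Σ zᵢ(Kᵢ−1)/(1+ψ(Kᵢ−1)) = 0.
Feasibility: ΣzᵢKᵢ = 1.133, Σzᵢ/Kᵢ = 1.204 — both > 1, two phases present.
Newton iteration, ψ⁰ = 0.5:
  ψ = 0.500: g = -0.0013, g' = -0.288 → ψ = 0.496
Converged at ψ = 0.496.
Compositions from xᵢ = zᵢ/(1+ψ(Kᵢ−1)), yᵢ = Kᵢxᵢ:
  methanol: x = 0.110, y = 0.213
  ethanol: x = 0.366, y = 0.481
  cyclohexane: x = 0.143, y = 0.149
  toluene: x = 0.382, y = 0.156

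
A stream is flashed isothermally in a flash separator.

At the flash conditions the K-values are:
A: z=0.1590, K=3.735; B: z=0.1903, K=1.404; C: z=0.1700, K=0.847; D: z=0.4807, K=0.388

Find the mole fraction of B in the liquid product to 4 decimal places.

Rachford–Rice: g(ψ) = Σ zᵢ(Kᵢ−1)/(1+ψ(Kᵢ−1)) = 0.
Feasibility: ΣzᵢKᵢ = 1.1915, Σzᵢ/Kᵢ = 1.6177 — both > 1, two phases present.
Iterate (Newton) starting at ψ = 0.41:
  ψ = 0.4100: g = -0.14953, g' = -0.6125 → ψ = 0.1659
  ψ = 0.1659: g = 0.01708, g' = -0.8173 → ψ = 0.1868
  ψ = 0.1868: g = 0.00038, g' = -0.7816 → ψ = 0.1873
Converged at ψ = 0.1873.
Compositions from xᵢ = zᵢ/(1+ψ(Kᵢ−1)), yᵢ = Kᵢxᵢ:
  A: x = 0.1051, y = 0.3927
  B: x = 0.1769, y = 0.2484
  C: x = 0.1750, y = 0.1482
  D: x = 0.5429, y = 0.2107

x_B = 0.1769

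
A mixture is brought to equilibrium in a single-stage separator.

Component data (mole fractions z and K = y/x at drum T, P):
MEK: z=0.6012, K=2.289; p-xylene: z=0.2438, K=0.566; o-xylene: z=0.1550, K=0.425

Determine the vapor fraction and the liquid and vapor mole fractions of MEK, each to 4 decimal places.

ψ = 0.9007, x_MEK = 0.2782, y_MEK = 0.6368

Let ψ = V/F and solve Σ zᵢ(Kᵢ−1)/(1+ψ(Kᵢ−1)) = 0.
Feasibility: ΣzᵢKᵢ = 1.5800, Σzᵢ/Kᵢ = 1.0581 — both > 1, two phases present.
Newton iteration, ψ⁰ = 0.36:
  ψ = 0.3600: g = 0.29153, g' = -0.6120 → ψ = 0.8363
  ψ = 0.8363: g = 0.03514, g' = -0.5347 → ψ = 0.9021
  ψ = 0.9021: g = -0.00073, g' = -0.5588 → ψ = 0.9007
Converged at ψ = 0.9007.
Compositions from xᵢ = zᵢ/(1+ψ(Kᵢ−1)), yᵢ = Kᵢxᵢ:
  MEK: x = 0.2782, y = 0.6368
  p-xylene: x = 0.4003, y = 0.2266
  o-xylene: x = 0.3215, y = 0.1366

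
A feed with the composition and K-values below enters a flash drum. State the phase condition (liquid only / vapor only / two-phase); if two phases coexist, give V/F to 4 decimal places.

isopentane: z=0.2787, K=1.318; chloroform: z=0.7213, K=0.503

ΣzᵢKᵢ = 0.7301; Σzᵢ/Kᵢ = 1.6455.
Since ΣzᵢKᵢ < 1 the mixture is below its bubble point — single liquid phase.

liquid only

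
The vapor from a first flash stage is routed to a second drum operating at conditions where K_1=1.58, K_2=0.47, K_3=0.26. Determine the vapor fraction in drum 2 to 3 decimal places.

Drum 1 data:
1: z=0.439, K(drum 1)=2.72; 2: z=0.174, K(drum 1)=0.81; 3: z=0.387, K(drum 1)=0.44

Drum 1:
Rachford–Rice: g(ψ₁) = Σ zᵢ(Kᵢ−1)/(1+ψ₁(Kᵢ−1)) = 0.
Check two-phase: ΣzᵢKᵢ = 1.505 > 1 and Σzᵢ/Kᵢ = 1.256 > 1, so g(0) = 0.505 > 0 and g(1) = -0.256 < 0.
Newton–Raphson from ψ₁ = 0.5:
  ψ₁ = 0.500: g = 0.0684, g' = -0.617 → ψ₁ = 0.611
  ψ₁ = 0.611: g = 0.0014, g' = -0.597 → ψ₁ = 0.613
Converged at ψ₁ = 0.613.
Drum-1 compositions:
  1: x = 0.214, y = 0.581
  2: x = 0.197, y = 0.160
  3: x = 0.589, y = 0.259
Drum-2 feed = drum-1 vapor: z₂ = (0.5811, 0.1595, 0.2593).
Drum 2:
Material balance + equilibrium reduce to Σ zᵢ(Kᵢ−1)/(1+ψ₂(Kᵢ−1)) = 0.
Check two-phase: ΣzᵢKᵢ = 1.061 > 1 and Σzᵢ/Kᵢ = 1.705 > 1, so g(0) = 0.061 > 0 and g(1) = -0.705 < 0.
Iterate (Newton) starting at ψ₂ = 0.65:
  ψ₂ = 0.650: g = -0.2540, g' = -0.735 → ψ₂ = 0.304
  ψ₂ = 0.304: g = -0.0620, g' = -0.441 → ψ₂ = 0.164
  ψ₂ = 0.164: g = -0.0032, g' = -0.401 → ψ₂ = 0.156
Converged at ψ₂ = 0.156.
  1: x = 0.533, y = 0.842
  2: x = 0.174, y = 0.082
  3: x = 0.293, y = 0.076

V/F (drum 2) = 0.156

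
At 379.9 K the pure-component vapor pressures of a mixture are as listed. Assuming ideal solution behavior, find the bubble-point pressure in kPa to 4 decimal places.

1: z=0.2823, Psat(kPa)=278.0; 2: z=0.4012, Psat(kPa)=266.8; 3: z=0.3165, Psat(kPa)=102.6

Pbub = 217.9925 kPa

At the bubble point ψ → 0, so ΣzᵢKᵢ = 1 with Kᵢ = Pᵢˢᵃᵗ/P ⇒ P = ΣzᵢPᵢˢᵃᵗ.
P = 0.2823·278.0 + 0.4012·266.8 + 0.3165·102.6 = 217.9925 kPa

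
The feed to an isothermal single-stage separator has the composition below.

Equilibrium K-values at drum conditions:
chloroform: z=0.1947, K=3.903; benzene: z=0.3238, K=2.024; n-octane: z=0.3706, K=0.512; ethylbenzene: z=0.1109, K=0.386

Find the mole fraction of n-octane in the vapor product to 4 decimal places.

y_n-octane = 0.2833

Newton–Raphson from ψ = 0.51:
  ψ = 0.5100: g = 0.10576, g' = -0.6582 → ψ = 0.6707
  ψ = 0.6707: g = 0.00376, g' = -0.6241 → ψ = 0.6767
Converged at ψ = 0.6767.
Compositions from xᵢ = zᵢ/(1+ψ(Kᵢ−1)), yᵢ = Kᵢxᵢ:
  chloroform: x = 0.0657, y = 0.2563
  benzene: x = 0.1913, y = 0.3871
  n-octane: x = 0.5533, y = 0.2833
  ethylbenzene: x = 0.1897, y = 0.0732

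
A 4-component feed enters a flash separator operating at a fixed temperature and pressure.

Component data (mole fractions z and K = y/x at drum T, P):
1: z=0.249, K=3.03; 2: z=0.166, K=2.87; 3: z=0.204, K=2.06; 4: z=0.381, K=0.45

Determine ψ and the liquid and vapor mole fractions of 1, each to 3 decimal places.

ψ = 0.886, x_1 = 0.089, y_1 = 0.270

Newton–Raphson from ψ = 0.34:
  ψ = 0.340: g = 0.3900, g' = -0.874 → ψ = 0.786
  ψ = 0.786: g = 0.0692, g' = -0.673 → ψ = 0.889
  ψ = 0.889: g = -0.0018, g' = -0.714 → ψ = 0.886
Converged at ψ = 0.886.
Compositions from xᵢ = zᵢ/(1+ψ(Kᵢ−1)), yᵢ = Kᵢxᵢ:
  1: x = 0.089, y = 0.270
  2: x = 0.062, y = 0.179
  3: x = 0.105, y = 0.217
  4: x = 0.743, y = 0.335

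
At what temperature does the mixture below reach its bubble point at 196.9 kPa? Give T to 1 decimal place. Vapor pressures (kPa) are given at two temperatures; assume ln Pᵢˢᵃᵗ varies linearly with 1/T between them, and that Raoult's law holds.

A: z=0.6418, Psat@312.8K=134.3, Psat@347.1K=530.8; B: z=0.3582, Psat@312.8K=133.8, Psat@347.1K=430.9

T = 322.2 K

Bubble-point temperature: ΣzᵢPᵢˢᵃᵗ(T) = P. Interpolate ln Pᵢˢᵃᵗ = aᵢ + bᵢ/T.
  T = 312.8 K: ΣzᵢPᵢˢᵃᵗ = 134.12 kPa
  T = 347.1 K: ΣzᵢPᵢˢᵃᵗ = 495.02 kPa
  T = 330.0 K: ΣzᵢPᵢˢᵃᵗ = 266.76 kPa
  T = 321.4 K: ΣzᵢPᵢˢᵃᵗ = 190.84 kPa
  T = 325.7 K: ΣzᵢPᵢˢᵃᵗ = 226.11 kPa
  T = 323.5 K: ΣzᵢPᵢˢᵃᵗ = 207.43 kPa
Interpolating between 321.4 K and 323.5 K gives T ≈ 322.2 K.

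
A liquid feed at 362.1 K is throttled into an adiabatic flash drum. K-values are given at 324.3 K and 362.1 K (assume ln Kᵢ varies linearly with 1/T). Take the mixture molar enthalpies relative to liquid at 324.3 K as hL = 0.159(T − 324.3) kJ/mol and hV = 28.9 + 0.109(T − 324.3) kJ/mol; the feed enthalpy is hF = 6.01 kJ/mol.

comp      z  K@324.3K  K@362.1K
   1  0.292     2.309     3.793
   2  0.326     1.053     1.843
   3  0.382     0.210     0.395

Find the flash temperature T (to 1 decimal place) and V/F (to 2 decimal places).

T = 326.8 K, V/F = 0.19

Adiabatic flash: solve Rachford–Rice at each trial T, then check hF = ψ·hV(T) + (1−ψ)·hL(T).
  T = 324.3 K: K = (2.309, 1.053, 0.210), RR gives ψ = 0.141, H_out = 4.084 kJ/mol
  T = 362.1 K: K = (3.793, 1.843, 0.395), RR gives ψ = 0.761, H_out = 26.567 kJ/mol
  T = 343.2 K: K = (3.000, 1.415, 0.293), RR gives ψ = 0.483, H_out = 16.494 kJ/mol
  T = 333.8 K: K = (2.644, 1.227, 0.249), RR gives ψ = 0.328, H_out = 10.844 kJ/mol
  T = 329.1 K: K = (2.475, 1.139, 0.229), RR gives ψ = 0.241, H_out = 7.668 kJ/mol
  T = 326.7 K: K = (2.391, 1.095, 0.220), RR gives ψ = 0.193, H_out = 5.925 kJ/mol
Linear interpolation between T = 326.7 (H_out = 5.925) and T = 329.1 (H_out = 7.668) on hF = 6.01 gives T ≈ 326.8 K, at which ψ = 0.19.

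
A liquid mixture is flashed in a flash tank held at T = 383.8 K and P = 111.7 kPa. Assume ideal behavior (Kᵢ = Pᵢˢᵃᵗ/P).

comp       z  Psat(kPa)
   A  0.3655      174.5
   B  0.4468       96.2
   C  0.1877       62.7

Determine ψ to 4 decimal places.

ψ = 0.4162

Raoult's law: Kᵢ = Pᵢˢᵃᵗ/P = Pᵢˢᵃᵗ/111.7.
  K_A = 174.5/111.7 = 1.562220, K_B = 96.2/111.7 = 0.861235, K_C = 62.7/111.7 = 0.561325
Rachford–Rice: g(ψ) = Σ zᵢ(Kᵢ−1)/(1+ψ(Kᵢ−1)) = 0.
Feasibility: ΣzᵢKᵢ = 1.0612, Σzᵢ/Kᵢ = 1.0871 — both > 1, two phases present.
Iterate (Newton) starting at ψ = 0.5:
  ψ = 0.5000: g = -0.01169, g' = -0.1396 → ψ = 0.4162
Converged at ψ = 0.4162.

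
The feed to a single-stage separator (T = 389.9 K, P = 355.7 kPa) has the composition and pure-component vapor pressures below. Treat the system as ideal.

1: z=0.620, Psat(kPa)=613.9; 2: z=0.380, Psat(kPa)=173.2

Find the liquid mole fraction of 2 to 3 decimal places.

Raoult's law: Kᵢ = Pᵢˢᵃᵗ/P = Pᵢˢᵃᵗ/355.7.
  K_1 = 613.9/355.7 = 1.72589, K_2 = 173.2/355.7 = 0.48693
Material balance + equilibrium reduce to Σ zᵢ(Kᵢ−1)/(1+ψ(Kᵢ−1)) = 0.
Check two-phase: ΣzᵢKᵢ = 1.255 > 1 and Σzᵢ/Kᵢ = 1.140 > 1, so g(0) = 0.255 > 0 and g(1) = -0.140 < 0.
Iterate (Newton) starting at ψ = 0.66:
  ψ = 0.660: g = 0.0095, g' = -0.378 → ψ = 0.685
Converged at ψ = 0.685.
Compositions from xᵢ = zᵢ/(1+ψ(Kᵢ−1)), yᵢ = Kᵢxᵢ:
  1: x = 0.414, y = 0.715
  2: x = 0.586, y = 0.285

x_2 = 0.586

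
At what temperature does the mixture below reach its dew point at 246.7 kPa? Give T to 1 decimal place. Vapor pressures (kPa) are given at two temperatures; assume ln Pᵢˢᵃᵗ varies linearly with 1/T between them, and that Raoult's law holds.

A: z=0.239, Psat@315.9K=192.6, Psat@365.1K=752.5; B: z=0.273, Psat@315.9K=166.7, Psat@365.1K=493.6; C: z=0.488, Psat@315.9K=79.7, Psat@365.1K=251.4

T = 348.0 K

Dew-point temperature: Σzᵢ·P/Pᵢˢᵃᵗ(T) = 1. Interpolate ln Pᵢˢᵃᵗ = aᵢ + bᵢ/T.
  T = 315.9 K: ΣzᵢP/Pᵢˢᵃᵗ = 2.2207
  T = 365.1 K: ΣzᵢP/Pᵢˢᵃᵗ = 0.6937
  T = 340.5 K: ΣzᵢP/Pᵢˢᵃᵗ = 1.1891
  T = 352.8 K: ΣzᵢP/Pᵢˢᵃᵗ = 0.8996
  T = 346.6 K: ΣzᵢP/Pᵢˢᵃᵗ = 1.0328
  T = 349.7 K: ΣzᵢP/Pᵢˢᵃᵗ = 0.9633
  T = 348.1 K: ΣzᵢP/Pᵢˢᵃᵗ = 0.9984
Interpolating between 346.6 K and 348.1 K gives T ≈ 348.0 K.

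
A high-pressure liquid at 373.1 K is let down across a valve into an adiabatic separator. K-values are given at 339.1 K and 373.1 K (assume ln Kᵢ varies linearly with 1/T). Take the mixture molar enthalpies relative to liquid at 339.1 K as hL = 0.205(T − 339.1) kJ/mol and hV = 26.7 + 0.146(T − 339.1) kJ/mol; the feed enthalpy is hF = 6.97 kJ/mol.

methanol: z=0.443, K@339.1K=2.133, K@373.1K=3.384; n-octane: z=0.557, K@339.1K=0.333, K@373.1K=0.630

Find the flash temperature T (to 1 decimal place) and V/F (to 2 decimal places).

T = 342.3 K, V/F = 0.24

Adiabatic flash: solve Rachford–Rice at each trial T, then check hF = ψ·hV(T) + (1−ψ)·hL(T).
  T = 339.1 K: K = (2.133, 0.333), RR gives ψ = 0.173, H_out = 4.607 kJ/mol
  T = 373.1 K: K = (3.384, 0.630), RR gives ψ = 0.964, H_out = 30.767 kJ/mol
  T = 356.1 K: K = (2.716, 0.465), RR gives ψ = 0.504, H_out = 16.426 kJ/mol
  T = 347.6 K: K = (2.414, 0.395), RR gives ψ = 0.339, H_out = 10.612 kJ/mol
  T = 343.4 K: K = (2.273, 0.363), RR gives ψ = 0.258, H_out = 7.713 kJ/mol
  T = 341.2 K: K = (2.201, 0.348), RR gives ψ = 0.215, H_out = 6.148 kJ/mol
  T = 342.3 K: K = (2.236, 0.356), RR gives ψ = 0.237, H_out = 6.936 kJ/mol
Linear interpolation between T = 342.3 (H_out = 6.936) and T = 343.4 (H_out = 7.713) on hF = 6.97 gives T ≈ 342.3 K, at which ψ = 0.24.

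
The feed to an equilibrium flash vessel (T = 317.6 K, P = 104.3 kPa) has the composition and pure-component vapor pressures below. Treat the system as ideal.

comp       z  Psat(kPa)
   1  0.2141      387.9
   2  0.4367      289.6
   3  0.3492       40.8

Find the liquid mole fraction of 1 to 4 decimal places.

x_1 = 0.0623

Raoult's law: Kᵢ = Pᵢˢᵃᵗ/P = Pᵢˢᵃᵗ/104.3.
  K_1 = 387.9/104.3 = 3.719080, K_2 = 289.6/104.3 = 2.776606, K_3 = 40.8/104.3 = 0.391179
Newton iteration, ψ⁰ = 0.5:
  ψ = 0.5000: g = 0.35195, g' = -0.9384 → ψ = 0.8751
  ψ = 0.8751: g = 0.02096, g' = -0.9427 → ψ = 0.8973
  ψ = 0.8973: g = -0.00027, g' = -0.9674 → ψ = 0.8970
Converged at ψ = 0.8970.
Compositions from xᵢ = zᵢ/(1+ψ(Kᵢ−1)), yᵢ = Kᵢxᵢ:
  1: x = 0.0623, y = 0.2315
  2: x = 0.1684, y = 0.4675
  3: x = 0.7694, y = 0.3010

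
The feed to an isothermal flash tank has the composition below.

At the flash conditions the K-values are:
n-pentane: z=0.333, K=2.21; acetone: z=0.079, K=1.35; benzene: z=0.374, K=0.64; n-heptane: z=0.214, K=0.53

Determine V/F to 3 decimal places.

V/F = 0.440

Newton iteration, V/F⁰ = 0.36:
  V/F = 0.360: g = 0.0295, g' = -0.377 → V/F = 0.438
  V/F = 0.438: g = 0.0007, g' = -0.359 → V/F = 0.440
Converged at V/F = 0.440.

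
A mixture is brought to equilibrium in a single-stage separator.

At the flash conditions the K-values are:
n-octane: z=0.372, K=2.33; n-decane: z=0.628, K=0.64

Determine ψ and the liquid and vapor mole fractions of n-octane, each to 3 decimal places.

ψ = 0.561, x_n-octane = 0.213, y_n-octane = 0.496

Rachford–Rice: g(ψ) = Σ zᵢ(Kᵢ−1)/(1+ψ(Kᵢ−1)) = 0.
Feasibility: ΣzᵢKᵢ = 1.269, Σzᵢ/Kᵢ = 1.141 — both > 1, two phases present.
Binary case is linear: z₁(K₁−1)(1+ψ(K₂−1)) + z₂(K₂−1)(1+ψ(K₁−1)) = 0
⇒ ψ = [z₁(K₁−1)+z₂(K₂−1)] / [−(K₁−1)(K₂−1)] = 0.2687/0.4788 = 0.561
Compositions from xᵢ = zᵢ/(1+ψ(Kᵢ−1)), yᵢ = Kᵢxᵢ:
  n-octane: x = 0.213, y = 0.496
  n-decane: x = 0.787, y = 0.504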